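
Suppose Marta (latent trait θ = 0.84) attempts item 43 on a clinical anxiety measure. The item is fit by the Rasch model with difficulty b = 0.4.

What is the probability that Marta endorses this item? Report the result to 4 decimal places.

0.6083

P(θ) = 1 / (1 + exp(−(θ − b)))
Exponent: (0.84 − 0.4) = 0.4400
1/(1 + e^{-0.4400}) = 0.6083
P = 0.6083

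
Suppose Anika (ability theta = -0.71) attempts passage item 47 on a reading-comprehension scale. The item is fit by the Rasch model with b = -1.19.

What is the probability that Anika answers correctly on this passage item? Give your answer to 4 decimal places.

0.6177

P(theta) = 1 / (1 + exp(−(theta − b)))
Exponent: (-0.71 − (-1.19)) = 0.4800
1/(1 + e^{-0.4800}) = 0.6177
P = 0.6177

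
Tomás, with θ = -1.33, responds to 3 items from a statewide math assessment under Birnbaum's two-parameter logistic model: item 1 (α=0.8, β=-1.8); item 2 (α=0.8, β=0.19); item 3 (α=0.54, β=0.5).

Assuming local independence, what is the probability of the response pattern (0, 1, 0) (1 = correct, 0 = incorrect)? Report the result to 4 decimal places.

P(θ) = 1 / (1 + exp(−α(θ − β)))
P_1 = 1/(1+e^{-0.3760}) = 0.5929
P_2 = 1/(1+e^{1.2160}) = 0.2286
P_3 = 1/(1+e^{0.9882}) = 0.2713
L = (1−P_1) × P_2 × (1−P_3) = 0.4071 × 0.2286 × 0.7287 = 0.06783

0.0678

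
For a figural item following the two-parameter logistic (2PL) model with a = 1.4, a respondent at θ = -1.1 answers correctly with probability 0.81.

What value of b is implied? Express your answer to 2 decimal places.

-2.14

P(θ) = 1 / (1 + exp(−a(θ − b)))
logit(0.81) = ln(0.81/0.19) = 1.4500
b = θ − logit/(a) = -1.1 − 1.4500/1.4000 = -2.1357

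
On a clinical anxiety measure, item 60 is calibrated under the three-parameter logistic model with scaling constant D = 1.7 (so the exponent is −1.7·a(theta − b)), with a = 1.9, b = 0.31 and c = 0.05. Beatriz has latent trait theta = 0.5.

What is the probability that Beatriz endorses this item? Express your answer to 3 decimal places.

P(theta) = c + (1 − c) · 1 / (1 + exp(−D·a(theta − b)))
Exponent: 1.7 × 1.9 × (0.5 − 0.31) = 0.6137
1/(1 + e^{-0.6137}) = 0.6488
P = 0.05 + 0.95 × 0.6488 = 0.6663

0.666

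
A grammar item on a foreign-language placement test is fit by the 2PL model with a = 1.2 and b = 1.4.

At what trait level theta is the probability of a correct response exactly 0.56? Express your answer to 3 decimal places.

P(theta) = 1 / (1 + exp(−a(theta − b)))
logit = ln(0.5600/0.4400) = 0.2412
theta = b + logit/(a) = 1.4 + 0.2412/1.2000 = 1.6010

1.601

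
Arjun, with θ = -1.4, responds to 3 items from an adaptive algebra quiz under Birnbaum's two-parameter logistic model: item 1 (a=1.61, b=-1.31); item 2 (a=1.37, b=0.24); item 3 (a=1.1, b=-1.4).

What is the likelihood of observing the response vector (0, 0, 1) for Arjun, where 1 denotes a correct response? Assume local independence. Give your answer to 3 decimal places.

P(θ) = 1 / (1 + exp(−a(θ − b)))
P_1 = 1/(1+e^{0.1449}) = 0.4638
P_2 = 1/(1+e^{2.2468}) = 0.0956
P_3 = 1/(1+e^{0.0000}) = 0.5000
L = (1−P_1) × (1−P_2) × P_3 = 0.5362 × 0.9044 × 0.5000 = 0.24245

0.242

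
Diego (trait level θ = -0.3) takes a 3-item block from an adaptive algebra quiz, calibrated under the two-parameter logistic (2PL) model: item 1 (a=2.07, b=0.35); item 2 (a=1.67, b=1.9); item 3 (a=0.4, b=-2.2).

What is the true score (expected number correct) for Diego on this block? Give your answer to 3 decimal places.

0.913

P(θ) = 1 / (1 + exp(−a(θ − b)))
P_1 = 1/(1+e^{1.3455}) = 0.2066
P_2 = 1/(1+e^{3.6740}) = 0.0247
P_3 = 1/(1+e^{-0.7600}) = 0.6814
E[score] = 0.2066 + 0.0247 + 0.6814 = 0.9127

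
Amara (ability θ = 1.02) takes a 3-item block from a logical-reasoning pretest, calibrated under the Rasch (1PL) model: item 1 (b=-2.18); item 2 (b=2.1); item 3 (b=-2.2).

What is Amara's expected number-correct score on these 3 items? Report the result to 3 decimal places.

2.176

P(θ) = 1 / (1 + exp(−(θ − b)))
P_1 = 1/(1+e^{-3.2000}) = 0.9608
P_2 = 1/(1+e^{1.0800}) = 0.2535
P_3 = 1/(1+e^{-3.2200}) = 0.9616
E[score] = 0.9608 + 0.2535 + 0.9616 = 2.1759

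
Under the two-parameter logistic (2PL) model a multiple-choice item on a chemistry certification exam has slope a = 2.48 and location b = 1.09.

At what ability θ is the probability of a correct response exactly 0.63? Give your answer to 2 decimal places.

1.30

P(θ) = 1 / (1 + exp(−a(θ − b)))
logit = ln(0.6300/0.3700) = 0.5322
θ = b + logit/(a) = 1.09 + 0.5322/2.4800 = 1.3046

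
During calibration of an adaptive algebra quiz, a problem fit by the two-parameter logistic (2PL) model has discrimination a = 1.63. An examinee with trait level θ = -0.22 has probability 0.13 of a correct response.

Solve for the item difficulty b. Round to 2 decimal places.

P(θ) = 1 / (1 + exp(−a(θ − b)))
logit(0.13) = ln(0.13/0.87) = -1.9010
b = θ − logit/(a) = -0.22 − (-1.9010)/1.6300 = 0.9462

0.95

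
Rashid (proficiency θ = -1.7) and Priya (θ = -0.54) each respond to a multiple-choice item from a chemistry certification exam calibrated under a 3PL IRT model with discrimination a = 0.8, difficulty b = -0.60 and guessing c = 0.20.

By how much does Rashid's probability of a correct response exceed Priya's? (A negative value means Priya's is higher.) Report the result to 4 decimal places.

-0.1751

P(θ) = c + (1 − c) · 1 / (1 + exp(−a(θ − b)))
P(Rashid) = 0.4345  [exponent -0.8800]
P(Priya) = 0.6096  [exponent 0.0480]
Difference = 0.4345 − 0.6096 = -0.1751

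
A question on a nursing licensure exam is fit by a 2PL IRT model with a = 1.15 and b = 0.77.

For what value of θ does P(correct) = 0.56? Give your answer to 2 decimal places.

P(θ) = 1 / (1 + exp(−a(θ − b)))
logit = ln(0.5600/0.4400) = 0.2412
θ = b + logit/(a) = 0.77 + 0.2412/1.1500 = 0.9797

0.98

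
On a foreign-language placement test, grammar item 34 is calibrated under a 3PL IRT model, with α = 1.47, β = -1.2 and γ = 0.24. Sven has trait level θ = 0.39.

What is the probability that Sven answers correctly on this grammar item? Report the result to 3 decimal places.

P(θ) = γ + (1 − γ) · 1 / (1 + exp(−α(θ − β)))
Exponent: 1.47 × (0.39 − (-1.2)) = 2.3373
1/(1 + e^{-2.3373}) = 0.9119
P = 0.24 + 0.76 × 0.9119 = 0.9331

0.933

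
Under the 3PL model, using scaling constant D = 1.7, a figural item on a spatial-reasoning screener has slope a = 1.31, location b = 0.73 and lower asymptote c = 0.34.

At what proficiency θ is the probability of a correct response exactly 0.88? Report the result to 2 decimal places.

P(θ) = c + (1 − c) · 1 / (1 + exp(−D·a(θ − b)))
Remove guessing floor: (0.88 − 0.34)/(1 − 0.34) = 0.8182
logit = ln(0.8182/0.1818) = 1.5041
θ = b + logit/(1.7·a) = 0.73 + 1.5041/2.2270 = 1.4054

1.41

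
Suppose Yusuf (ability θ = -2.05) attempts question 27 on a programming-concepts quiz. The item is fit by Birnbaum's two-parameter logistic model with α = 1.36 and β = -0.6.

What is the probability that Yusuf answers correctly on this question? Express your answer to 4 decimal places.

P(θ) = 1 / (1 + exp(−α(θ − β)))
Exponent: 1.36 × (-2.05 − (-0.6)) = -1.9720
1/(1 + e^{1.9720}) = 0.1222

0.1222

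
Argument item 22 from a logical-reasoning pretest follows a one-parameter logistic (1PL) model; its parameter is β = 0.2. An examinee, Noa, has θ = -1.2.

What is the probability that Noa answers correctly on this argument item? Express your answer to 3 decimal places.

0.198

P(θ) = 1 / (1 + exp(−(θ − β)))
Exponent: (-1.2 − 0.2) = -1.4000
1/(1 + e^{1.4000}) = 0.1978
P = 0.1978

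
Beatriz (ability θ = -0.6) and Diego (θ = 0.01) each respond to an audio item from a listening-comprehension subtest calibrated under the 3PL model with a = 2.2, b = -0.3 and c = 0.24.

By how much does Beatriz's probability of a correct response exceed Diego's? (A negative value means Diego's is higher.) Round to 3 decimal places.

P(θ) = c + (1 − c) · 1 / (1 + exp(−a(θ − b)))
P(Beatriz) = 0.4990  [exponent -0.6600]
P(Diego) = 0.7448  [exponent 0.6820]
Difference = 0.4990 − 0.7448 = -0.2458

-0.246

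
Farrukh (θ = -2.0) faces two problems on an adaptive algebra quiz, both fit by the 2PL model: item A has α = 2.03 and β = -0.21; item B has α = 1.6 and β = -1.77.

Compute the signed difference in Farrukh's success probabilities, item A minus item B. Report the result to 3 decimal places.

-0.383

P(θ) = 1 / (1 + exp(−α(θ − β)))
P_A = 0.0257
P_B = 0.4090
P_A − P_B = -0.3833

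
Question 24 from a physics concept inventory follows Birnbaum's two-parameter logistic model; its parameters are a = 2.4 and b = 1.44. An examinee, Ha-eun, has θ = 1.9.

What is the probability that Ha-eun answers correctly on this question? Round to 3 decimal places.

P(θ) = 1 / (1 + exp(−a(θ − b)))
Exponent: 2.4 × (1.9 − 1.44) = 1.1040
1/(1 + e^{-1.1040}) = 0.7510

0.751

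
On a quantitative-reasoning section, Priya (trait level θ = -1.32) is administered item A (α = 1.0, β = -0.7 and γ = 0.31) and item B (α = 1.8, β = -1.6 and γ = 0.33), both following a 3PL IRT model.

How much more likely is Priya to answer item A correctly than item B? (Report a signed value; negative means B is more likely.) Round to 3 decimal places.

P(θ) = γ + (1 − γ) · 1 / (1 + exp(−α(θ − β)))
P_A = 0.5513
P_B = 0.7477
P_A − P_B = -0.1963

-0.196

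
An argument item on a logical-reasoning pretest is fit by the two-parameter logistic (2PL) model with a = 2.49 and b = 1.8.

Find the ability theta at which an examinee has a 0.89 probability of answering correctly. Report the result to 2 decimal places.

2.64

P(theta) = 1 / (1 + exp(−a(theta − b)))
logit = ln(0.8900/0.1100) = 2.0907
theta = b + logit/(a) = 1.8 + 2.0907/2.4900 = 2.6397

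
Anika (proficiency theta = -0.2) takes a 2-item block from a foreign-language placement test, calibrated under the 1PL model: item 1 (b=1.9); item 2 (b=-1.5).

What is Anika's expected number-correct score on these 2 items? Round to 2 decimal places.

P(theta) = 1 / (1 + exp(−(theta − b)))
P_1 = 1/(1+e^{2.1000}) = 0.1091
P_2 = 1/(1+e^{-1.3000}) = 0.7858
E[score] = 0.1091 + 0.7858 = 0.8949

0.89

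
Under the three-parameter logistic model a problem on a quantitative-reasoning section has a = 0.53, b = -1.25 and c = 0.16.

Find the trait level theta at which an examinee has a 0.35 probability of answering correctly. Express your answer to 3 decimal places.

P(theta) = c + (1 − c) · 1 / (1 + exp(−a(theta − b)))
Remove guessing floor: (0.35 − 0.16)/(1 − 0.16) = 0.2262
logit = ln(0.2262/0.7738) = -1.2299
theta = b + logit/(a) = -1.25 + (-1.2299)/0.5300 = -3.5707

-3.571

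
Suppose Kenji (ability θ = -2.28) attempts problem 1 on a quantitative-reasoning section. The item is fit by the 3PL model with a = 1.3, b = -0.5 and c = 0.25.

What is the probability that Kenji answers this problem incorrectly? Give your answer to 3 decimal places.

0.683

P(θ) = c + (1 − c) · 1 / (1 + exp(−a(θ − b)))
Exponent: 1.3 × (-2.28 − (-0.5)) = -2.3140
1/(1 + e^{2.3140}) = 0.0900
P = 0.25 + 0.75 × 0.0900 = 0.3175
P(incorrect) = 1 − 0.3175 = 0.6825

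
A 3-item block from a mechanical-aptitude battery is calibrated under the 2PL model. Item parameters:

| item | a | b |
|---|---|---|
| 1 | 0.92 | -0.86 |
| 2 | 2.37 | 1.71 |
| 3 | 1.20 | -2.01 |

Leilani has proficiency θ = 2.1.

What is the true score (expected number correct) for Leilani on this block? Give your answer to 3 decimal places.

2.647

P(θ) = 1 / (1 + exp(−a(θ − b)))
P_1 = 1/(1+e^{-2.7232}) = 0.9384
P_2 = 1/(1+e^{-0.9243}) = 0.7159
P_3 = 1/(1+e^{-4.9320}) = 0.9928
E[score] = 0.9384 + 0.7159 + 0.9928 = 2.6471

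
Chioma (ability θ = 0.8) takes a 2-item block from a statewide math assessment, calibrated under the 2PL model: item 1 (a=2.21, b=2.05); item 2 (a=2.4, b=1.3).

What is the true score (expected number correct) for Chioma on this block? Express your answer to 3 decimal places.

P(θ) = 1 / (1 + exp(−a(θ − b)))
P_1 = 1/(1+e^{2.7625}) = 0.0594
P_2 = 1/(1+e^{1.2000}) = 0.2315
E[score] = 0.0594 + 0.2315 = 0.2909

0.291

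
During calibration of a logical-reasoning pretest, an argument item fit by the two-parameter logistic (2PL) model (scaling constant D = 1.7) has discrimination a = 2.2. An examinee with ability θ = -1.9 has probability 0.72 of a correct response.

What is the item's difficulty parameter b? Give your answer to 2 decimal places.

P(θ) = 1 / (1 + exp(−D·a(θ − b)))
logit(0.72) = ln(0.72/0.28) = 0.9445
b = θ − logit/(1.7·a) = -1.9 − 0.9445/3.7400 = -2.1525

-2.15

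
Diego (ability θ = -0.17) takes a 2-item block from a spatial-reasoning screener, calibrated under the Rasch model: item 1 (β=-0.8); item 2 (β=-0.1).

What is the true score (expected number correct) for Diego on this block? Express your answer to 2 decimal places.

P(θ) = 1 / (1 + exp(−(θ − β)))
P_1 = 1/(1+e^{-0.6300}) = 0.6525
P_2 = 1/(1+e^{0.0700}) = 0.4825
E[score] = 0.6525 + 0.4825 = 1.1350

1.13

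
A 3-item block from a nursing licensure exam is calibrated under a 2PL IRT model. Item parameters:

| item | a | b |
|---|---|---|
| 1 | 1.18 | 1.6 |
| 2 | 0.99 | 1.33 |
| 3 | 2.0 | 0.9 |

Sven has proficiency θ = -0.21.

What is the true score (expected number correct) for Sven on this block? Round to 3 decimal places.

P(θ) = 1 / (1 + exp(−a(θ − b)))
P_1 = 1/(1+e^{2.1358}) = 0.1057
P_2 = 1/(1+e^{1.5246}) = 0.1788
P_3 = 1/(1+e^{2.2200}) = 0.0980
E[score] = 0.1057 + 0.1788 + 0.0980 = 0.3824

0.382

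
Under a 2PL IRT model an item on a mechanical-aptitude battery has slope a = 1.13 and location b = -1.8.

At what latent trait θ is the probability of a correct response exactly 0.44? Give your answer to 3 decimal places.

-2.013

P(θ) = 1 / (1 + exp(−a(θ − b)))
logit = ln(0.4400/0.5600) = -0.2412
θ = b + logit/(a) = -1.8 + (-0.2412)/1.1300 = -2.0134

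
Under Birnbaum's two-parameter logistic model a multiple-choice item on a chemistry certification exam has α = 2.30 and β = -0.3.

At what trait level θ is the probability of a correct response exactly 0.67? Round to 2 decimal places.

P(θ) = 1 / (1 + exp(−α(θ − β)))
logit = ln(0.6700/0.3300) = 0.7082
θ = β + logit/(α) = -0.3 + 0.7082/2.3000 = 0.0079

0.01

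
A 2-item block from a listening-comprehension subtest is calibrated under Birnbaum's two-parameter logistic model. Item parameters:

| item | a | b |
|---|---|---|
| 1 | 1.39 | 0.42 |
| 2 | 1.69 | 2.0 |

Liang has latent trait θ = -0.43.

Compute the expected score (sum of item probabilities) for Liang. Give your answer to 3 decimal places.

P(θ) = 1 / (1 + exp(−a(θ − b)))
P_1 = 1/(1+e^{1.1815}) = 0.2348
P_2 = 1/(1+e^{4.1067}) = 0.0162
E[score] = 0.2348 + 0.0162 = 0.2510

0.251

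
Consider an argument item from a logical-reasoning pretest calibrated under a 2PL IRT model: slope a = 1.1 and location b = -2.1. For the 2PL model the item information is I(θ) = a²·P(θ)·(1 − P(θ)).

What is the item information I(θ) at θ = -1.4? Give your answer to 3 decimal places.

P = 1/(1+e^{-0.7700}) = 0.6835
P(1−P) = 0.6835 × 0.3165 = 0.2163
I = a² × P(1−P) = 1.1² × 0.2163 = 0.26175

0.262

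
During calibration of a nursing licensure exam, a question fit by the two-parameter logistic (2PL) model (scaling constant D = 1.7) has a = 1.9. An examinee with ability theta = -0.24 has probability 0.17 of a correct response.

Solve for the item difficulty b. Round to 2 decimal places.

0.25

P(theta) = 1 / (1 + exp(−D·a(theta − b)))
logit(0.17) = ln(0.17/0.83) = -1.5856
b = theta − logit/(1.7·a) = -0.24 − (-1.5856)/3.2300 = 0.2509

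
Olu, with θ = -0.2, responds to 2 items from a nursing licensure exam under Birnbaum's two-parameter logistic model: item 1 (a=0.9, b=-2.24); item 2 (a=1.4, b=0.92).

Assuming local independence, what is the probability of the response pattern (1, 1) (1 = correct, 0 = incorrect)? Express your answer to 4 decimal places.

0.1488

P(θ) = 1 / (1 + exp(−a(θ − b)))
P_1 = 1/(1+e^{-1.8360}) = 0.8625
P_2 = 1/(1+e^{1.5680}) = 0.1725
L = P_1 × P_2 = 0.8625 × 0.1725 = 0.14878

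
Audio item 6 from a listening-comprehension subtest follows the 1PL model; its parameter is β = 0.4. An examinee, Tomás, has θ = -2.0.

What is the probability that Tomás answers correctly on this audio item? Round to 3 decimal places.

P(θ) = 1 / (1 + exp(−(θ − β)))
Exponent: (-2.0 − 0.4) = -2.4000
1/(1 + e^{2.4000}) = 0.0832
P = 0.0832

0.083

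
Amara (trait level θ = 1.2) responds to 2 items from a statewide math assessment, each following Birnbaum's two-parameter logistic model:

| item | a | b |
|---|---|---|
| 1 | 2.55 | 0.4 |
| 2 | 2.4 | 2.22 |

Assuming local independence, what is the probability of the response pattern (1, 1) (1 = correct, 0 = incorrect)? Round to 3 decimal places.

P(θ) = 1 / (1 + exp(−a(θ − b)))
P_1 = 1/(1+e^{-2.0400}) = 0.8849
P_2 = 1/(1+e^{2.4480}) = 0.0796
L = P_1 × P_2 = 0.8849 × 0.0796 = 0.07043

0.070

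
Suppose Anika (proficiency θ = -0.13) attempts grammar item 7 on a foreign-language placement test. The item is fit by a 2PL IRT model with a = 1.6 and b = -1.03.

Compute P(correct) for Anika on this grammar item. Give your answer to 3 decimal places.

P(θ) = 1 / (1 + exp(−a(θ − b)))
Exponent: 1.6 × (-0.13 − (-1.03)) = 1.4400
1/(1 + e^{-1.4400}) = 0.8085

0.808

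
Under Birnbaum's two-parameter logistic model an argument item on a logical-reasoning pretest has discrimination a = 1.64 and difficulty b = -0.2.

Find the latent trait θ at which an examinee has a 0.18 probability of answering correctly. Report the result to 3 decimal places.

-1.125

P(θ) = 1 / (1 + exp(−a(θ − b)))
logit = ln(0.1800/0.8200) = -1.5163
θ = b + logit/(a) = -0.2 + (-1.5163)/1.6400 = -1.1246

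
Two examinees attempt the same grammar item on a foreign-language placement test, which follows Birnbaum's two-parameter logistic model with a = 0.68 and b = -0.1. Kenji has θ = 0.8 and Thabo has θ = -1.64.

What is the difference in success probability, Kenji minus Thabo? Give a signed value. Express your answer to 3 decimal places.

0.389

P(θ) = 1 / (1 + exp(−a(θ − b)))
P(Kenji) = 0.6484  [exponent 0.6120]
P(Thabo) = 0.2598  [exponent -1.0472]
Difference = 0.6484 − 0.2598 = 0.3886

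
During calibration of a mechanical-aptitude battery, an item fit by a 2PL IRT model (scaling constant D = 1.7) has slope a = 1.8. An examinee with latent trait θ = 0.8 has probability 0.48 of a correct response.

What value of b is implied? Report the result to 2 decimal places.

P(θ) = 1 / (1 + exp(−D·a(θ − b)))
logit(0.48) = ln(0.48/0.52) = -0.0800
b = θ − logit/(1.7·a) = 0.8 − (-0.0800)/3.0600 = 0.8262

0.83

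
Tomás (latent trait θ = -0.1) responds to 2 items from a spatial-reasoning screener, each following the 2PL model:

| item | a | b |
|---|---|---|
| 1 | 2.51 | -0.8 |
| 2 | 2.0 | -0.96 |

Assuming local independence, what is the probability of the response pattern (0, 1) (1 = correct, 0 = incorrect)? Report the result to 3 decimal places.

0.125

P(θ) = 1 / (1 + exp(−a(θ − b)))
P_1 = 1/(1+e^{-1.7570}) = 0.8528
P_2 = 1/(1+e^{-1.7200}) = 0.8481
L = (1−P_1) × P_2 = 0.1472 × 0.8481 = 0.12482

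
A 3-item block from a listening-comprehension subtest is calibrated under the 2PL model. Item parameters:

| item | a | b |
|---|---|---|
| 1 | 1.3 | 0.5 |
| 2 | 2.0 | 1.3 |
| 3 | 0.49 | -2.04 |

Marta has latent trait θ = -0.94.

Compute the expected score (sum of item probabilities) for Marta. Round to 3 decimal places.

0.776

P(θ) = 1 / (1 + exp(−a(θ − b)))
P_1 = 1/(1+e^{1.8720}) = 0.1333
P_2 = 1/(1+e^{4.4800}) = 0.0112
P_3 = 1/(1+e^{-0.5390}) = 0.6316
E[score] = 0.1333 + 0.0112 + 0.6316 = 0.7761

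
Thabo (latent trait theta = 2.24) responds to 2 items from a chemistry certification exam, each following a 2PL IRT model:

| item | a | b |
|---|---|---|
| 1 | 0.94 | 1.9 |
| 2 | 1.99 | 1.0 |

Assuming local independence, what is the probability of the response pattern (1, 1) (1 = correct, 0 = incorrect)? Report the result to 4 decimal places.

0.5340

P(theta) = 1 / (1 + exp(−a(theta − b)))
P_1 = 1/(1+e^{-0.3196}) = 0.5792
P_2 = 1/(1+e^{-2.4676}) = 0.9218
L = P_1 × P_2 = 0.5792 × 0.9218 = 0.53395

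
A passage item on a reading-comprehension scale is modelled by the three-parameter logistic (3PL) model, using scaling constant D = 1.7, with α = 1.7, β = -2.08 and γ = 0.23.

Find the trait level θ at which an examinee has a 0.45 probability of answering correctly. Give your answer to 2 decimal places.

-2.40

P(θ) = γ + (1 − γ) · 1 / (1 + exp(−D·α(θ − β)))
Remove guessing floor: (0.45 − 0.23)/(1 − 0.23) = 0.2857
logit = ln(0.2857/0.7143) = -0.9163
θ = β + logit/(1.7·α) = -2.08 + (-0.9163)/2.8900 = -2.3971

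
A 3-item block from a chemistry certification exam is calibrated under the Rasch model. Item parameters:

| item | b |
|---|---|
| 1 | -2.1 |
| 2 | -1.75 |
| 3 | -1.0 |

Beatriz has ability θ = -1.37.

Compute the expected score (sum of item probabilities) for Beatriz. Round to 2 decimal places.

1.68

P(θ) = 1 / (1 + exp(−(θ − b)))
P_1 = 1/(1+e^{-0.7300}) = 0.6748
P_2 = 1/(1+e^{-0.3800}) = 0.5939
P_3 = 1/(1+e^{0.3700}) = 0.4085
E[score] = 0.6748 + 0.5939 + 0.4085 = 1.6772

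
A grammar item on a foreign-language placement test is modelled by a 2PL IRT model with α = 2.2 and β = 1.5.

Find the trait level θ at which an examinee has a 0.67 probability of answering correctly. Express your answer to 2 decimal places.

1.82

P(θ) = 1 / (1 + exp(−α(θ − β)))
logit = ln(0.6700/0.3300) = 0.7082
θ = β + logit/(α) = 1.5 + 0.7082/2.2000 = 1.8219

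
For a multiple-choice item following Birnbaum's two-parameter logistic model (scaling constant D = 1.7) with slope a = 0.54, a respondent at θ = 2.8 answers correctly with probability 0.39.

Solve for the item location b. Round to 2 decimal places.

P(θ) = 1 / (1 + exp(−D·a(θ − b)))
logit(0.39) = ln(0.39/0.61) = -0.4473
b = θ − logit/(1.7·a) = 2.8 − (-0.4473)/0.9180 = 3.2873

3.29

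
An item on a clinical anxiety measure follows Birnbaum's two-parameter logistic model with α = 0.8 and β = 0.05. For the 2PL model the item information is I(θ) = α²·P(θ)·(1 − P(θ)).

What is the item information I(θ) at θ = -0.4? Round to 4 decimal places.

P = 1/(1+e^{0.3600}) = 0.4110
P(1−P) = 0.4110 × 0.5890 = 0.2421
I = α² × P(1−P) = 0.8² × 0.2421 = 0.15493

0.1549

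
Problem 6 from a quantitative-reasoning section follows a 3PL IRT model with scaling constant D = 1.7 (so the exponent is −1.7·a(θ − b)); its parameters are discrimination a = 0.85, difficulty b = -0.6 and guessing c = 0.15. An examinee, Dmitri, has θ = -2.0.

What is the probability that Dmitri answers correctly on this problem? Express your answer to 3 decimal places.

0.249

P(θ) = c + (1 − c) · 1 / (1 + exp(−D·a(θ − b)))
Exponent: 1.7 × 0.85 × (-2.0 − (-0.6)) = -2.0230
1/(1 + e^{2.0230}) = 0.1168
P = 0.15 + 0.85 × 0.1168 = 0.2493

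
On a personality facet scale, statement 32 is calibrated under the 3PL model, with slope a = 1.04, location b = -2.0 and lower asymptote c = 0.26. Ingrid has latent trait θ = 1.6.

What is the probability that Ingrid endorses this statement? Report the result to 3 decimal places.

0.983

P(θ) = c + (1 − c) · 1 / (1 + exp(−a(θ − b)))
Exponent: 1.04 × (1.6 − (-2.0)) = 3.7440
1/(1 + e^{-3.7440}) = 0.9769
P = 0.26 + 0.74 × 0.9769 = 0.9829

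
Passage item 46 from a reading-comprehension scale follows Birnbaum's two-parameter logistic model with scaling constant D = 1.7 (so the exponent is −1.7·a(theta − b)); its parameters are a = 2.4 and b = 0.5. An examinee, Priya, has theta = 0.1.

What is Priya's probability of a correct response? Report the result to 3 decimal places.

P(theta) = 1 / (1 + exp(−D·a(theta − b)))
Exponent: 1.7 × 2.4 × (0.1 − 0.5) = -1.6320
1/(1 + e^{1.6320}) = 0.1636
P = 0.1636

0.164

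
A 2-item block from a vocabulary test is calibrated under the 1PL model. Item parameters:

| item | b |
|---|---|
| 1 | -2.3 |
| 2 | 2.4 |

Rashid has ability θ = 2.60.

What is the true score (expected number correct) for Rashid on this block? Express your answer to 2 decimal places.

1.54

P(θ) = 1 / (1 + exp(−(θ − b)))
P_1 = 1/(1+e^{-4.9000}) = 0.9926
P_2 = 1/(1+e^{-0.2000}) = 0.5498
E[score] = 0.9926 + 0.5498 = 1.5424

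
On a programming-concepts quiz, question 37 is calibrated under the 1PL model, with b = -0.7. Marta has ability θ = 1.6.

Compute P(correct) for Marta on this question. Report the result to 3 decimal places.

P(θ) = 1 / (1 + exp(−(θ − b)))
Exponent: (1.6 − (-0.7)) = 2.3000
1/(1 + e^{-2.3000}) = 0.9089
P = 0.9089

0.909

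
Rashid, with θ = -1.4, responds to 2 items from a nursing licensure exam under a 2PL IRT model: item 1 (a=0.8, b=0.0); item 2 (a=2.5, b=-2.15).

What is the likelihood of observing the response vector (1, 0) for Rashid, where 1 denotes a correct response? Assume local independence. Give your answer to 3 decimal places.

P(θ) = 1 / (1 + exp(−a(θ − b)))
P_1 = 1/(1+e^{1.1200}) = 0.2460
P_2 = 1/(1+e^{-1.8750}) = 0.8670
L = P_1 × (1−P_2) = 0.2460 × 0.1330 = 0.03271

0.033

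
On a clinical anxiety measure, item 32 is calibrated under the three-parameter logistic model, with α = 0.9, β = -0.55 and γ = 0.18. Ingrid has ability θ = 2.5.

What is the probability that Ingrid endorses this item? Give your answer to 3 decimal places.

0.950

P(θ) = γ + (1 − γ) · 1 / (1 + exp(−α(θ − β)))
Exponent: 0.9 × (2.5 − (-0.55)) = 2.7450
1/(1 + e^{-2.7450}) = 0.9396
P = 0.18 + 0.82 × 0.9396 = 0.9505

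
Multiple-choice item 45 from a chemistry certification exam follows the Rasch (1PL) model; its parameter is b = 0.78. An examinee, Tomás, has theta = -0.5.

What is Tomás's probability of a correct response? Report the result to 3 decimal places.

P(theta) = 1 / (1 + exp(−(theta − b)))
Exponent: (-0.5 − 0.78) = -1.2800
1/(1 + e^{1.2800}) = 0.2176
P = 0.2176

0.218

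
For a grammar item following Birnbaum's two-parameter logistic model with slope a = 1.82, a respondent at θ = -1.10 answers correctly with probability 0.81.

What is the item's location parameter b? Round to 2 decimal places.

P(θ) = 1 / (1 + exp(−a(θ − b)))
logit(0.81) = ln(0.81/0.19) = 1.4500
b = θ − logit/(a) = -1.10 − 1.4500/1.8200 = -1.8967

-1.90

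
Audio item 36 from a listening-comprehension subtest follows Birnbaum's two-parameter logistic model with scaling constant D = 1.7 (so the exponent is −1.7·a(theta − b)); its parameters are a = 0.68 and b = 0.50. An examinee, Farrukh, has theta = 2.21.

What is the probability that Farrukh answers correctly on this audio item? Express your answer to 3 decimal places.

P(theta) = 1 / (1 + exp(−D·a(theta − b)))
Exponent: 1.7 × 0.68 × (2.21 − 0.50) = 1.9768
1/(1 + e^{-1.9768}) = 0.8783
P = 0.8783

0.878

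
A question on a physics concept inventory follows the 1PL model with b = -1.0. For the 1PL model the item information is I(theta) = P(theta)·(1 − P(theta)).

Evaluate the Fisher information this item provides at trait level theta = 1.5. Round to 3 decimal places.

0.070

P = 1/(1+e^{-2.5000}) = 0.9241
P(1−P) = 0.9241 × 0.0759 = 0.0701
I = P(1−P) = 0.07010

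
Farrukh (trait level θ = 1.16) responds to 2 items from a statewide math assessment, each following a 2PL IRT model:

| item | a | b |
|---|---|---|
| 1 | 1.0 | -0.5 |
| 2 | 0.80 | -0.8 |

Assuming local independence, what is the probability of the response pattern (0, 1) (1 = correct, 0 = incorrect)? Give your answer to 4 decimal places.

P(θ) = 1 / (1 + exp(−a(θ − b)))
P_1 = 1/(1+e^{-1.6600}) = 0.8402
P_2 = 1/(1+e^{-1.5680}) = 0.8275
L = (1−P_1) × P_2 = 0.1598 × 0.8275 = 0.13220

0.1322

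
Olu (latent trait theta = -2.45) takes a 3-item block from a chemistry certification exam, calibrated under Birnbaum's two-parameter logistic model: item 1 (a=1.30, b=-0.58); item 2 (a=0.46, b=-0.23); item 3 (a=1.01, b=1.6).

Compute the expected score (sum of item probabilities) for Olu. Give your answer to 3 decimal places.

0.362

P(theta) = 1 / (1 + exp(−a(theta − b)))
P_1 = 1/(1+e^{2.4310}) = 0.0808
P_2 = 1/(1+e^{1.0212}) = 0.2648
P_3 = 1/(1+e^{4.0905}) = 0.0165
E[score] = 0.0808 + 0.2648 + 0.0165 = 0.3621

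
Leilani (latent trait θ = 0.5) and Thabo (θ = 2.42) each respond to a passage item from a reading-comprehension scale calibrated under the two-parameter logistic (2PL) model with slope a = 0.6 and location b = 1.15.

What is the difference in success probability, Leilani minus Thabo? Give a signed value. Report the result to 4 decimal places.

-0.2781

P(θ) = 1 / (1 + exp(−a(θ − b)))
P(Leilani) = 0.4037  [exponent -0.3900]
P(Thabo) = 0.6818  [exponent 0.7620]
Difference = 0.4037 − 0.6818 = -0.2781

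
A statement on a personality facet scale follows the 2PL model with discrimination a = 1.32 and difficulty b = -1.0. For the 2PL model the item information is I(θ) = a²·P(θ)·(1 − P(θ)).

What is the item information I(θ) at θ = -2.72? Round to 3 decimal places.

0.148

P = 1/(1+e^{2.2704}) = 0.0936
P(1−P) = 0.0936 × 0.9064 = 0.0848
I = a² × P(1−P) = 1.32² × 0.0848 = 0.14783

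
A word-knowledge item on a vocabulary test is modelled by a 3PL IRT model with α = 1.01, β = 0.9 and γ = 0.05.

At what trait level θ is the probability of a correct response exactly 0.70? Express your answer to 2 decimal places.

P(θ) = γ + (1 − γ) · 1 / (1 + exp(−α(θ − β)))
Remove guessing floor: (0.70 − 0.05)/(1 − 0.05) = 0.6842
logit = ln(0.6842/0.3158) = 0.7732
θ = β + logit/(α) = 0.9 + 0.7732/1.0100 = 1.6655

1.67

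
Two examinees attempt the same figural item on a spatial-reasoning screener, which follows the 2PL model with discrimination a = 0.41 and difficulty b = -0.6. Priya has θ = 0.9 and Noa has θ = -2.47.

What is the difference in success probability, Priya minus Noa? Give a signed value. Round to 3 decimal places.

0.332

P(θ) = 1 / (1 + exp(−a(θ − b)))
P(Priya) = 0.6491  [exponent 0.6150]
P(Noa) = 0.3172  [exponent -0.7667]
Difference = 0.6491 − 0.3172 = 0.3319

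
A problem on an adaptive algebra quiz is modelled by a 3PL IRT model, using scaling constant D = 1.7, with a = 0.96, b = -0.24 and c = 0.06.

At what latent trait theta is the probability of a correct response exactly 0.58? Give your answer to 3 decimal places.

P(theta) = c + (1 − c) · 1 / (1 + exp(−D·a(theta − b)))
Remove guessing floor: (0.58 − 0.06)/(1 − 0.06) = 0.5532
logit = ln(0.5532/0.4468) = 0.2136
theta = b + logit/(1.7·a) = -0.24 + 0.2136/1.6320 = -0.1091

-0.109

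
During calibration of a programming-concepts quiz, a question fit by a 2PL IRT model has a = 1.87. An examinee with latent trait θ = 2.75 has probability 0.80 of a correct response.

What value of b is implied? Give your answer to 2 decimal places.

2.01

P(θ) = 1 / (1 + exp(−a(θ − b)))
logit(0.80) = ln(0.80/0.20) = 1.3863
b = θ − logit/(a) = 2.75 − 1.3863/1.8700 = 2.0087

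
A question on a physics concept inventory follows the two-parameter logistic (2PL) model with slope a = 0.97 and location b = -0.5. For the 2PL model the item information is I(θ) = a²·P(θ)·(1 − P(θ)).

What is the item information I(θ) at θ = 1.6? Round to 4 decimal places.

0.0960

P = 1/(1+e^{-2.0370}) = 0.8846
P(1−P) = 0.8846 × 0.1154 = 0.1021
I = a² × P(1−P) = 0.97² × 0.1021 = 0.09603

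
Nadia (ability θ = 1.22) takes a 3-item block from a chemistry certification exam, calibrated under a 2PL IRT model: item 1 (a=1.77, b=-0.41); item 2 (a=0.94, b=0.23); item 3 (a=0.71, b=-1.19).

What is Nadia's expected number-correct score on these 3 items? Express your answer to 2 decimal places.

P(θ) = 1 / (1 + exp(−a(θ − b)))
P_1 = 1/(1+e^{-2.8851}) = 0.9471
P_2 = 1/(1+e^{-0.9306}) = 0.7172
P_3 = 1/(1+e^{-1.7111}) = 0.8470
E[score] = 0.9471 + 0.7172 + 0.8470 = 2.5113

2.51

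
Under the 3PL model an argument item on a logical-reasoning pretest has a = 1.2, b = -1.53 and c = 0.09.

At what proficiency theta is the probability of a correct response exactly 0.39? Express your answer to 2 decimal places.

P(theta) = c + (1 − c) · 1 / (1 + exp(−a(theta − b)))
Remove guessing floor: (0.39 − 0.09)/(1 − 0.09) = 0.3297
logit = ln(0.3297/0.6703) = -0.7097
theta = b + logit/(a) = -1.53 + (-0.7097)/1.2000 = -2.1214

-2.12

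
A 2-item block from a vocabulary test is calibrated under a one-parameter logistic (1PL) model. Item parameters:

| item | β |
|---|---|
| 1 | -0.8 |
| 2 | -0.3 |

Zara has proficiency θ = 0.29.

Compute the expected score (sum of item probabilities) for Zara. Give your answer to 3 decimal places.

P(θ) = 1 / (1 + exp(−(θ − β)))
P_1 = 1/(1+e^{-1.0900}) = 0.7484
P_2 = 1/(1+e^{-0.5900}) = 0.6434
E[score] = 0.7484 + 0.6434 = 1.3917

1.392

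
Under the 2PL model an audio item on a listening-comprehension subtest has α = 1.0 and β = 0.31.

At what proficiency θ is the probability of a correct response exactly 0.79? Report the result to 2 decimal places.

P(θ) = 1 / (1 + exp(−α(θ − β)))
logit = ln(0.7900/0.2100) = 1.3249
θ = β + logit/(α) = 0.31 + 1.3249/1.0000 = 1.6349

1.63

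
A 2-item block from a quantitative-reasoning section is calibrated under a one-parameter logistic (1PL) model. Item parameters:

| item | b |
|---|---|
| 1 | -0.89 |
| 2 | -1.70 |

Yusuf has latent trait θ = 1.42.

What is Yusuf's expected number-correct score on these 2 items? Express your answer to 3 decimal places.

P(θ) = 1 / (1 + exp(−(θ − b)))
P_1 = 1/(1+e^{-2.3100}) = 0.9097
P_2 = 1/(1+e^{-3.1200}) = 0.9577
E[score] = 0.9097 + 0.9577 = 1.8674

1.867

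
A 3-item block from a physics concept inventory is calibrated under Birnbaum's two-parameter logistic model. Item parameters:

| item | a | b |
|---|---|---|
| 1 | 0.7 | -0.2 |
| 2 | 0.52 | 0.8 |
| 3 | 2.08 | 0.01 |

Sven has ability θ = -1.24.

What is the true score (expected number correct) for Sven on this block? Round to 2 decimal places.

P(θ) = 1 / (1 + exp(−a(θ − b)))
P_1 = 1/(1+e^{0.7280}) = 0.3256
P_2 = 1/(1+e^{1.0608}) = 0.2572
P_3 = 1/(1+e^{2.6000}) = 0.0691
E[score] = 0.3256 + 0.2572 + 0.0691 = 0.6519

0.65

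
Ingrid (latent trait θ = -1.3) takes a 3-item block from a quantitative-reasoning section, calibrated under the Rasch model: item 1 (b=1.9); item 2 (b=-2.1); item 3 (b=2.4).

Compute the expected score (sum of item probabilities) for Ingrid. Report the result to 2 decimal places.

0.75

P(θ) = 1 / (1 + exp(−(θ − b)))
P_1 = 1/(1+e^{3.2000}) = 0.0392
P_2 = 1/(1+e^{-0.8000}) = 0.6900
P_3 = 1/(1+e^{3.7000}) = 0.0241
E[score] = 0.0392 + 0.6900 + 0.0241 = 0.7533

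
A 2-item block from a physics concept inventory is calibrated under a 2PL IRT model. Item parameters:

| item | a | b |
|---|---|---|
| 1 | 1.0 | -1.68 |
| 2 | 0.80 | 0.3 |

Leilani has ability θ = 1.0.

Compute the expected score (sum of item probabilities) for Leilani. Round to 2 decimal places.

1.57

P(θ) = 1 / (1 + exp(−a(θ − b)))
P_1 = 1/(1+e^{-2.6800}) = 0.9358
P_2 = 1/(1+e^{-0.5600}) = 0.6365
E[score] = 0.9358 + 0.6365 = 1.5723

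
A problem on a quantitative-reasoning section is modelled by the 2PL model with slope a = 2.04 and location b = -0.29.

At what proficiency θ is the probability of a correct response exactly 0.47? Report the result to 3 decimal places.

P(θ) = 1 / (1 + exp(−a(θ − b)))
logit = ln(0.4700/0.5300) = -0.1201
θ = b + logit/(a) = -0.29 + (-0.1201)/2.0400 = -0.3489

-0.349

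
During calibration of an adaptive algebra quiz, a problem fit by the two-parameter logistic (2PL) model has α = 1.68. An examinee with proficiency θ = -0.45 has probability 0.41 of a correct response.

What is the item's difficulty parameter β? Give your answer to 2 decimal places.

-0.23

P(θ) = 1 / (1 + exp(−α(θ − β)))
logit(0.41) = ln(0.41/0.59) = -0.3640
β = θ − logit/(α) = -0.45 − (-0.3640)/1.6800 = -0.2334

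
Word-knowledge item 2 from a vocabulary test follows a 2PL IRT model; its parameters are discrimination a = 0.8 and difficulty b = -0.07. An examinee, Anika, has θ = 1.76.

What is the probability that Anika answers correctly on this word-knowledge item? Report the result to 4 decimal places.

P(θ) = 1 / (1 + exp(−a(θ − b)))
Exponent: 0.8 × (1.76 − (-0.07)) = 1.4640
1/(1 + e^{-1.4640}) = 0.8121

0.8121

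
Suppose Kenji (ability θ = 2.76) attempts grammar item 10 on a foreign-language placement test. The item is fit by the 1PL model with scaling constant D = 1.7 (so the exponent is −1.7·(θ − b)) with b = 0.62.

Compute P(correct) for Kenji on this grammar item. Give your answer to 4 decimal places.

P(θ) = 1 / (1 + exp(−D·(θ − b)))
Exponent: 1.7 × (2.76 − 0.62) = 3.6380
1/(1 + e^{-3.6380}) = 0.9744
P = 0.9744

0.9744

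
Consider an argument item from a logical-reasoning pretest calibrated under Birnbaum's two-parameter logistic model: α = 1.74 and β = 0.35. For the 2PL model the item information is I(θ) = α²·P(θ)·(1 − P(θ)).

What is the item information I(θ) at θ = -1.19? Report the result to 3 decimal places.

0.182

P = 1/(1+e^{2.6796}) = 0.0642
P(1−P) = 0.0642 × 0.9358 = 0.0601
I = α² × P(1−P) = 1.74² × 0.0601 = 0.18186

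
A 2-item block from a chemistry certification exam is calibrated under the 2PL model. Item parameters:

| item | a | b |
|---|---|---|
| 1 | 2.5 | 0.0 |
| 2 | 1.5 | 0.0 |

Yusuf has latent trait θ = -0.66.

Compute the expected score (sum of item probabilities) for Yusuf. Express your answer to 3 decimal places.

P(θ) = 1 / (1 + exp(−a(θ − b)))
P_1 = 1/(1+e^{1.6500}) = 0.1611
P_2 = 1/(1+e^{0.9900}) = 0.2709
E[score] = 0.1611 + 0.2709 = 0.4320

0.432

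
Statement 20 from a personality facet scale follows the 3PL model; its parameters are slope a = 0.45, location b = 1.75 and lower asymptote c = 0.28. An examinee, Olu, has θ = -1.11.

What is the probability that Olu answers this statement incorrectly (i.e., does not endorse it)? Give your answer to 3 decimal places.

P(θ) = c + (1 − c) · 1 / (1 + exp(−a(θ − b)))
Exponent: 0.45 × (-1.11 − 1.75) = -1.2870
1/(1 + e^{1.2870}) = 0.2164
P = 0.28 + 0.72 × 0.2164 = 0.4358
P(incorrect) = 1 − 0.4358 = 0.5642

0.564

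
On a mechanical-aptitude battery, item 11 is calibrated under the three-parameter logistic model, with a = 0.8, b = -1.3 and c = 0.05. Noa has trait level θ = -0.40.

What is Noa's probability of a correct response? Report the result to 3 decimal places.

P(θ) = c + (1 − c) · 1 / (1 + exp(−a(θ − b)))
Exponent: 0.8 × (-0.40 − (-1.3)) = 0.7200
1/(1 + e^{-0.7200}) = 0.6726
P = 0.05 + 0.95 × 0.6726 = 0.6890

0.689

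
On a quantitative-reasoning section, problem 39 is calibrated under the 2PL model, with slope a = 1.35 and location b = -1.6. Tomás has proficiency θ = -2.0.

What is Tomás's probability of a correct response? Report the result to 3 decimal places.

0.368

P(θ) = 1 / (1 + exp(−a(θ − b)))
Exponent: 1.35 × (-2.0 − (-1.6)) = -0.5400
1/(1 + e^{0.5400}) = 0.3682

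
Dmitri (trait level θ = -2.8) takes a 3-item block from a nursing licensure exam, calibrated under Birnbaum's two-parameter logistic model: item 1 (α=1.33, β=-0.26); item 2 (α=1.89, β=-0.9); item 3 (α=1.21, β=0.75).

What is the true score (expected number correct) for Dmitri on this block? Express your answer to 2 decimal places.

P(θ) = 1 / (1 + exp(−α(θ − β)))
P_1 = 1/(1+e^{3.3782}) = 0.0330
P_2 = 1/(1+e^{3.5910}) = 0.0268
P_3 = 1/(1+e^{4.2955}) = 0.0134
E[score] = 0.0330 + 0.0268 + 0.0134 = 0.0733

0.07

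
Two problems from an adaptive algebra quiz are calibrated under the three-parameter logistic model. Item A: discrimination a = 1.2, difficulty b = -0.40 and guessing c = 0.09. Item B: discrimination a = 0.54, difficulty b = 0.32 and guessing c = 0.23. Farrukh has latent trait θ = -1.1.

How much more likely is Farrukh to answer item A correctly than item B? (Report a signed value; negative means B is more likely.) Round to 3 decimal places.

-0.110

P(θ) = c + (1 − c) · 1 / (1 + exp(−a(θ − b)))
P_A = 0.3644
P_B = 0.4742
P_A − P_B = -0.1098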